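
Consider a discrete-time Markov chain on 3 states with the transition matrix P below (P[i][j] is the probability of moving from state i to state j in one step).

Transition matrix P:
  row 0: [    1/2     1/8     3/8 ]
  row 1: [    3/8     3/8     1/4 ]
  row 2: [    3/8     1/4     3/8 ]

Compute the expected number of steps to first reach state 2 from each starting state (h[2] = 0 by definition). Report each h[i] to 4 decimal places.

h = [2.8235, 3.2941, 0.0000]

First-step conditioning: h[2] = 0; for i ≠ 2, h[i] = 1 + Σ_k P[i][k]·h[k].
  h[0] = 1 + 1/2·h[0] + 1/8·h[1]
  h[1] = 1 + 3/8·h[0] + 3/8·h[1]
Solving the 2×2 linear system over states ≠ 2 gives exactly h = [48/17, 56/17, 0] (h[2] = 0 is the target).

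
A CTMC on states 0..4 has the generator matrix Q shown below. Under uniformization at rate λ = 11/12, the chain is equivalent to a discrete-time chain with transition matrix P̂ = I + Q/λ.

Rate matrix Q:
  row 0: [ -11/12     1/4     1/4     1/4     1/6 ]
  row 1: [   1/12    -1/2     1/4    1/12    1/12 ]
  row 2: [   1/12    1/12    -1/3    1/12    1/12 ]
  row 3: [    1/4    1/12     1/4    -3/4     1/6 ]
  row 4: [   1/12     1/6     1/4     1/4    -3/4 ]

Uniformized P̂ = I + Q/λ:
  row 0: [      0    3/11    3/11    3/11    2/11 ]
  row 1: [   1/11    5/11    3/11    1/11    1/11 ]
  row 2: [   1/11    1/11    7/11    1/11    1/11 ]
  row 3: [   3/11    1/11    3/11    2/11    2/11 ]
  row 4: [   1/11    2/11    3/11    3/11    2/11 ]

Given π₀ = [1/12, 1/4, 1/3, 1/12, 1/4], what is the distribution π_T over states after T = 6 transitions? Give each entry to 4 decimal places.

t=0: π = [0.0833, 0.2500, 0.3333, 0.0833, 0.2500]
t=1: π = [0.0985, 0.2197, 0.3939, 0.1591, 0.1288]
t=2: π = [0.1109, 0.2004, 0.4160, 0.1467, 0.1260]
t=3: π = [0.1075, 0.1954, 0.4240, 0.1473, 0.1258]
t=4: π = [0.1079, 0.1929, 0.4269, 0.1467, 0.1255]
t=5: π = [0.1078, 0.1921, 0.4280, 0.1467, 0.1255]
t=6: π = [0.1078, 0.1918, 0.4284, 0.1467, 0.1254]

π = [0.1078, 0.1918, 0.4284, 0.1467, 0.1254]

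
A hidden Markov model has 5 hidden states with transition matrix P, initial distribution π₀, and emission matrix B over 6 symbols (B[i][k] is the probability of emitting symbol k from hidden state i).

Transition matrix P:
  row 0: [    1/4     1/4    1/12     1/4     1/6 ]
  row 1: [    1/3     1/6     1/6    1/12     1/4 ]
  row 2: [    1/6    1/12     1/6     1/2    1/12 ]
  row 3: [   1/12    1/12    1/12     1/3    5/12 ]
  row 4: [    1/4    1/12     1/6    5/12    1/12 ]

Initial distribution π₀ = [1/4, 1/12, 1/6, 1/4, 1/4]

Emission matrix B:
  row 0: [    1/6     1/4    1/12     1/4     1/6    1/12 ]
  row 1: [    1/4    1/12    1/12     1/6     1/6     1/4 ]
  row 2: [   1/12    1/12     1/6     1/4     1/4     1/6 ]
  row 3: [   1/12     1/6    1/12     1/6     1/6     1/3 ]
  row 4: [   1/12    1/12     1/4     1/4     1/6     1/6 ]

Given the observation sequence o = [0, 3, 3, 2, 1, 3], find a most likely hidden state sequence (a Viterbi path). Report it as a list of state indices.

t=0: δ = [4.167e-02, 2.083e-02, 1.389e-02, 2.083e-02, 2.083e-02]  (obs o_0=0)
t=1: δ = [2.604e-03, 1.736e-03, 8.681e-04, 1.736e-03, 2.170e-03]  ψ = [0, 0, 0, 0, 3]  (obs o_1=3)
t=2: δ = [1.628e-04, 1.085e-04, 9.042e-05, 1.507e-04, 1.808e-04]  ψ = [0, 0, 4, 4, 3]  (obs o_2=3)
t=3: δ = [3.768e-06, 3.391e-06, 5.023e-06, 6.279e-06, 1.570e-05]  ψ = [4, 0, 4, 4, 3]  (obs o_3=2)
t=4: δ = [9.811e-07, 1.090e-07, 2.180e-07, 1.090e-06, 2.180e-07]  ψ = [4, 4, 4, 4, 3]  (obs o_4=1)
t=5: δ = [6.132e-08, 4.088e-08, 2.271e-08, 6.056e-08, 1.136e-07]  ψ = [0, 0, 3, 3, 3]  (obs o_5=3)
backtrack: best end state = 4; path = [3, 4, 3, 4, 3, 4]

path = [3, 4, 3, 4, 3, 4]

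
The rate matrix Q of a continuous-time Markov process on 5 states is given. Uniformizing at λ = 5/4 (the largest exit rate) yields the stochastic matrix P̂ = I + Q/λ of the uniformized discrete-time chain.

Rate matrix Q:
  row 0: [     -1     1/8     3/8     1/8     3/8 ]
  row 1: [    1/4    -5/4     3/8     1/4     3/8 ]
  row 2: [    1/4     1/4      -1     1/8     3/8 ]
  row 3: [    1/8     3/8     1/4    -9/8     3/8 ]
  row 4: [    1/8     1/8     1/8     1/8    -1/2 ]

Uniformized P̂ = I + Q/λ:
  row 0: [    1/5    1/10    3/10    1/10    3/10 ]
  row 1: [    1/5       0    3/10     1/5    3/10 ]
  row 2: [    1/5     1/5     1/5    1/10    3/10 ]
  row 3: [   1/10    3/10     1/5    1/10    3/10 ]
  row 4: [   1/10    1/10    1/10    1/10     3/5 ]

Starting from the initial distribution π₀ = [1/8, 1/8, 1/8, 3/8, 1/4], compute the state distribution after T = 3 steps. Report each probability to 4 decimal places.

t=0: π = [0.1250, 0.1250, 0.1250, 0.3750, 0.2500]
t=1: π = [0.1375, 0.1750, 0.2000, 0.1125, 0.3750]
t=2: π = [0.1513, 0.1250, 0.1938, 0.1175, 0.4125]
t=3: π = [0.1470, 0.1304, 0.1864, 0.1125, 0.4238]

π = [0.1470, 0.1304, 0.1864, 0.1125, 0.4238]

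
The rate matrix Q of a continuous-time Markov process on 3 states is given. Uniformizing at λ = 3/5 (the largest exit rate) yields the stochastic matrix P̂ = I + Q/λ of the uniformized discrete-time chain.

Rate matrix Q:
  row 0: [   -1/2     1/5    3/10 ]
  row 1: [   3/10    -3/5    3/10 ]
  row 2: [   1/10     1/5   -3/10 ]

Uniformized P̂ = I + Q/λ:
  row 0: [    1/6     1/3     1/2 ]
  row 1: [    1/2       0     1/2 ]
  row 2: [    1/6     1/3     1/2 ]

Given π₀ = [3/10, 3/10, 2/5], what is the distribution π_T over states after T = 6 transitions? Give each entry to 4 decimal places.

t=0: π = [0.3000, 0.3000, 0.4000]
t=1: π = [0.2667, 0.2333, 0.5000]
t=2: π = [0.2444, 0.2556, 0.5000]
t=3: π = [0.2519, 0.2481, 0.5000]
t=4: π = [0.2494, 0.2506, 0.5000]
t=5: π = [0.2502, 0.2498, 0.5000]
t=6: π = [0.2499, 0.2501, 0.5000]

π = [0.2499, 0.2501, 0.5000]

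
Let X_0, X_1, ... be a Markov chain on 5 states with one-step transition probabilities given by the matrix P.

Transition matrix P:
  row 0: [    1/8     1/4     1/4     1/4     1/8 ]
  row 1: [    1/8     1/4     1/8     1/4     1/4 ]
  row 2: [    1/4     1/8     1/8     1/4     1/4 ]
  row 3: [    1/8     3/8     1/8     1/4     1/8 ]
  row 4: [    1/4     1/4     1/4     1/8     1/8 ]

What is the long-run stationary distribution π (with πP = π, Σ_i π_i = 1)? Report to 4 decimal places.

Balance equations π_j = Σ_i π_i·P[i][j]:
  π_0 = 1/8·π_0 + 1/8·π_1 + 1/4·π_2 + 1/8·π_3 + 1/4·π_4
  π_1 = 1/4·π_0 + 1/4·π_1 + 1/8·π_2 + 3/8·π_3 + 1/4·π_4
  π_2 = 1/4·π_0 + 1/8·π_1 + 1/8·π_2 + 1/8·π_3 + 1/4·π_4
  π_3 = 1/4·π_0 + 1/4·π_1 + 1/4·π_2 + 1/4·π_3 + 1/8·π_4
  normalize: π_0 + π_1 + π_2 + π_3 + π_4 = 1
Solving the linear system gives exactly π = [17/101, 26/101, 17/101, 23/101, 18/101].

π = [0.1683, 0.2574, 0.1683, 0.2277, 0.1782]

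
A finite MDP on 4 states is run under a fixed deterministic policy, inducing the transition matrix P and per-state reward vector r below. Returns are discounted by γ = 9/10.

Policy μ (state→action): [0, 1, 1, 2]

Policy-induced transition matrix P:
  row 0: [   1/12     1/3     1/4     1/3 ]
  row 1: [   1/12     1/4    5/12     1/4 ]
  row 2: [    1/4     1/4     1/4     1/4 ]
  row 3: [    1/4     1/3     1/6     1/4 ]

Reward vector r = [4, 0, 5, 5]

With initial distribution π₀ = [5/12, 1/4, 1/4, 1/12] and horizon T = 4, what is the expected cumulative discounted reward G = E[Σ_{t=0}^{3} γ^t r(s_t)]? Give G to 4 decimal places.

G = 11.6202

t=0: π = [0.4167, 0.2500, 0.2500, 0.0833], E[r] = 3.3333, γ^t·E[r] = 3.333333, running G = 3.333333
t=1: π = [0.1389, 0.2917, 0.2847, 0.2847], E[r] = 3.4028, γ^t·E[r] = 3.062500, running G = 6.395833
t=2: π = [0.1782, 0.2853, 0.2749, 0.2616], E[r] = 3.3953, γ^t·E[r] = 2.750156, running G = 9.145990
t=3: π = [0.1727, 0.2867, 0.2758, 0.2649], E[r] = 3.3940, γ^t·E[r] = 2.474227, running G = 11.620216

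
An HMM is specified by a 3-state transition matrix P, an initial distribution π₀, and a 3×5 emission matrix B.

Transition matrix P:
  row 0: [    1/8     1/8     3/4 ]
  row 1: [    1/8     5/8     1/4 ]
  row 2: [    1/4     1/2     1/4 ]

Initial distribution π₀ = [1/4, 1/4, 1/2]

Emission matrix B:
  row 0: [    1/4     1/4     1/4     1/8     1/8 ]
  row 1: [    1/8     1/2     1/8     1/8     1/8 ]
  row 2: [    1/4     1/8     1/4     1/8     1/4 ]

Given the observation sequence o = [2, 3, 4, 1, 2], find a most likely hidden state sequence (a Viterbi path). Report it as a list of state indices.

t=0: δ = [6.250e-02, 3.125e-02, 1.250e-01]  (obs o_0=2)
t=1: δ = [3.906e-03, 7.812e-03, 5.859e-03]  ψ = [2, 2, 0]  (obs o_1=3)
t=2: δ = [1.831e-04, 6.104e-04, 7.324e-04]  ψ = [2, 1, 0]  (obs o_2=4)
t=3: δ = [4.578e-05, 1.907e-04, 2.289e-05]  ψ = [2, 1, 2]  (obs o_3=1)
t=4: δ = [5.960e-06, 1.490e-05, 1.192e-05]  ψ = [1, 1, 1]  (obs o_4=2)
backtrack: best end state = 1; path = [2, 1, 1, 1, 1]

path = [2, 1, 1, 1, 1]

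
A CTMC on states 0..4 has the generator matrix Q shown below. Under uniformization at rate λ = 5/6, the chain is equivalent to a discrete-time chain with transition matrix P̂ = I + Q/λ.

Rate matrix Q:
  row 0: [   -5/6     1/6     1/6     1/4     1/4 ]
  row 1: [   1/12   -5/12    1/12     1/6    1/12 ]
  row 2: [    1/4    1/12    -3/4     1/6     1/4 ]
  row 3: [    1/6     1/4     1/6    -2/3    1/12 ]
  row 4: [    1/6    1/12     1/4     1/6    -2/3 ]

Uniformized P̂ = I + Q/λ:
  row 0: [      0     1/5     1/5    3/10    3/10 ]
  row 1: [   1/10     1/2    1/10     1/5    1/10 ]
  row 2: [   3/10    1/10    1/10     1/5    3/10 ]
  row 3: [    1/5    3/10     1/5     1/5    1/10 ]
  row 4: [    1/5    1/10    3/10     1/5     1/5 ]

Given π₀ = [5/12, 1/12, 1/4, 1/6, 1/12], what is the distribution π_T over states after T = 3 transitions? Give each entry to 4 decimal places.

t=0: π = [0.4167, 0.0833, 0.2500, 0.1667, 0.0833]
t=1: π = [0.1333, 0.2083, 0.1750, 0.2417, 0.2417]
t=2: π = [0.1700, 0.2450, 0.1858, 0.2133, 0.1858]
t=3: π = [0.1601, 0.2577, 0.1755, 0.2170, 0.1898]

π = [0.1601, 0.2577, 0.1755, 0.2170, 0.1898]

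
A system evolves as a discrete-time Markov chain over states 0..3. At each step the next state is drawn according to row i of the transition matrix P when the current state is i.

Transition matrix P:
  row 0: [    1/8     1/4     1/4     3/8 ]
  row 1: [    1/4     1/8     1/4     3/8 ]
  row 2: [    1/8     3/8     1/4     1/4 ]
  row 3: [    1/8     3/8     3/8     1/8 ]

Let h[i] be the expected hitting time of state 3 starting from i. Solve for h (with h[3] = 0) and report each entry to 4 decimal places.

First-step conditioning: h[3] = 0; for i ≠ 3, h[i] = 1 + Σ_k P[i][k]·h[k].
  h[0] = 1 + 1/8·h[0] + 1/4·h[1] + 1/4·h[2]
  h[1] = 1 + 1/4·h[0] + 1/8·h[1] + 1/4·h[2]
  h[2] = 1 + 1/8·h[0] + 3/8·h[1] + 1/4·h[2]
Solving the 3×3 linear system over states ≠ 3 gives exactly h = [32/11, 32/11, 36/11, 0] (h[3] = 0 is the target).

h = [2.9091, 2.9091, 3.2727, 0.0000]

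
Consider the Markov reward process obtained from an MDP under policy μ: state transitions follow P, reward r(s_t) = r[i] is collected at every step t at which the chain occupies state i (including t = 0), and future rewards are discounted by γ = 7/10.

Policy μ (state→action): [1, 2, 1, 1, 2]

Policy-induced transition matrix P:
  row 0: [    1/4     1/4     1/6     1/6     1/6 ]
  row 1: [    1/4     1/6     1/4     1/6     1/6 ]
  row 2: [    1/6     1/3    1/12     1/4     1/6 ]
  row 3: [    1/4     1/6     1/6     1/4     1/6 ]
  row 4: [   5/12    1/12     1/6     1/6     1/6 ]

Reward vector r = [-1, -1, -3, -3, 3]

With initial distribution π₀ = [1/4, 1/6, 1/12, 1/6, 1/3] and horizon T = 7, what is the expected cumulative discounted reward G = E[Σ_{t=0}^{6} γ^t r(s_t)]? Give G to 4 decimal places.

t=0: π = [0.2500, 0.1667, 0.0833, 0.1667, 0.3333], E[r] = -0.1667, γ^t·E[r] = -0.166667, running G = -0.166667
t=1: π = [0.2986, 0.1736, 0.1736, 0.1875, 0.1667], E[r] = -1.0556, γ^t·E[r] = -0.738889, running G = -0.905556
t=2: π = [0.2633, 0.2066, 0.1667, 0.1968, 0.1667], E[r] = -1.0602, γ^t·E[r] = -0.519491, running G = -1.425046
t=3: π = [0.2639, 0.2025, 0.1700, 0.1970, 0.1667], E[r] = -1.0672, γ^t·E[r] = -0.366059, running G = -1.791105
t=4: π = [0.2636, 0.2031, 0.1694, 0.1972, 0.1667], E[r] = -1.0666, γ^t·E[r] = -0.256085, running G = -2.047190
t=5: π = [0.2637, 0.2030, 0.1695, 0.1972, 0.1667], E[r] = -1.0667, γ^t·E[r] = -0.179284, running G = -2.226474
t=6: π = [0.2637, 0.2030, 0.1695, 0.1972, 0.1667], E[r] = -1.0667, γ^t·E[r] = -0.125496, running G = -2.351970

G = -2.3520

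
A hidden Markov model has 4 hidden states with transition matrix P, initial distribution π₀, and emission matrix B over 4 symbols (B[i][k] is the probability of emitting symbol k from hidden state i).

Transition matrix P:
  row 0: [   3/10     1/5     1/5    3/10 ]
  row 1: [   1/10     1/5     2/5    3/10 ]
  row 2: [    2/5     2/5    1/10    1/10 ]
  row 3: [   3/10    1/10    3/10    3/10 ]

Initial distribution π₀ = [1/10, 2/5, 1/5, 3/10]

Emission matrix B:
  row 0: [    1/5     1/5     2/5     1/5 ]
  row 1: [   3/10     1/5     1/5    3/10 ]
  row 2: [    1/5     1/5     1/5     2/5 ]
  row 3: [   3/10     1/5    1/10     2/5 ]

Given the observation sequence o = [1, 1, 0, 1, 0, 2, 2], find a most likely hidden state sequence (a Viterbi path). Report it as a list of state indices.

path = [1, 2, 1, 2, 1, 2, 0]

t=0: δ = [2.000e-02, 8.000e-02, 4.000e-02, 6.000e-02]  (obs o_0=1)
t=1: δ = [3.600e-03, 3.200e-03, 6.400e-03, 4.800e-03]  ψ = [3, 1, 1, 1]  (obs o_1=1)
t=2: δ = [5.120e-04, 7.680e-04, 2.880e-04, 4.320e-04]  ψ = [2, 2, 3, 3]  (obs o_2=0)
t=3: δ = [3.072e-05, 3.072e-05, 6.144e-05, 4.608e-05]  ψ = [0, 1, 1, 1]  (obs o_3=1)
t=4: δ = [4.915e-06, 7.373e-06, 2.765e-06, 4.147e-06]  ψ = [2, 2, 3, 3]  (obs o_4=0)
t=5: δ = [5.898e-07, 2.949e-07, 5.898e-07, 2.212e-07]  ψ = [0, 1, 1, 1]  (obs o_5=2)
t=6: δ = [9.437e-08, 4.719e-08, 2.359e-08, 1.769e-08]  ψ = [2, 2, 0, 0]  (obs o_6=2)
backtrack: best end state = 0; path = [1, 2, 1, 2, 1, 2, 0]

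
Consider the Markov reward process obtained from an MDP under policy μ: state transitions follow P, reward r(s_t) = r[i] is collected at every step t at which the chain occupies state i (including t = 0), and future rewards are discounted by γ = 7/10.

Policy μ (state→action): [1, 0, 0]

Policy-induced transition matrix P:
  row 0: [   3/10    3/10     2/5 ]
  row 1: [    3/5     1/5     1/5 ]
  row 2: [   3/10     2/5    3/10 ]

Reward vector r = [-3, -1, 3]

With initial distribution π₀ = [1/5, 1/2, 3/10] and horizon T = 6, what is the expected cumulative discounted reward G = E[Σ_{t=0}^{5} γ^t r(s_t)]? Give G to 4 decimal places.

G = -1.4287

t=0: π = [0.2000, 0.5000, 0.3000], E[r] = -0.2000, γ^t·E[r] = -0.200000, running G = -0.200000
t=1: π = [0.4500, 0.2800, 0.2700], E[r] = -0.8200, γ^t·E[r] = -0.574000, running G = -0.774000
t=2: π = [0.3840, 0.2990, 0.3170], E[r] = -0.5000, γ^t·E[r] = -0.245000, running G = -1.019000
t=3: π = [0.3897, 0.3018, 0.3085], E[r] = -0.5454, γ^t·E[r] = -0.187072, running G = -1.206072
t=4: π = [0.3905, 0.3007, 0.3088], E[r] = -0.5459, γ^t·E[r] = -0.131075, running G = -1.337148
t=5: π = [0.3902, 0.3008, 0.3090], E[r] = -0.5445, γ^t·E[r] = -0.091506, running G = -1.428654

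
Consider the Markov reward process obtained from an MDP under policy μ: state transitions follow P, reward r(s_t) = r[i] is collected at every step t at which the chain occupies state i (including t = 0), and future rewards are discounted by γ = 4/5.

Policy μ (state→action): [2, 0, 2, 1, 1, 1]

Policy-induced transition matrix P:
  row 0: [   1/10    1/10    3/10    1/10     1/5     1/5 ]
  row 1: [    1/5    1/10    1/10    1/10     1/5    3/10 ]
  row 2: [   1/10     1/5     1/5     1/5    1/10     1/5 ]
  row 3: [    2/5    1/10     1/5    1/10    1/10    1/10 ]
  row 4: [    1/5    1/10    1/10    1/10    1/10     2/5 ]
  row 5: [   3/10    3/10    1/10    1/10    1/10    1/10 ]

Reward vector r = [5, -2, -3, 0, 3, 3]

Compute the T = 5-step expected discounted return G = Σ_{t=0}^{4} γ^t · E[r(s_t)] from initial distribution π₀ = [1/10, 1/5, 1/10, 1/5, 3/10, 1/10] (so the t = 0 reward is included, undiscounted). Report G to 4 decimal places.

t=0: π = [0.1000, 0.2000, 0.1000, 0.2000, 0.3000, 0.1000], E[r] = 1.0000, γ^t·E[r] = 1.000000, running G = 1.000000
t=1: π = [0.2300, 0.1300, 0.1500, 0.1100, 0.1300, 0.2500], E[r] = 1.5800, γ^t·E[r] = 1.264000, running G = 2.264000
t=2: π = [0.2090, 0.1650, 0.1720, 0.1150, 0.1360, 0.2030], E[r] = 1.2160, γ^t·E[r] = 0.778240, running G = 3.042240
t=3: π = [0.2052, 0.1578, 0.1705, 0.1172, 0.1374, 0.2119], E[r] = 1.2468, γ^t·E[r] = 0.638362, running G = 3.680602
t=4: π = [0.2071, 0.1594, 0.1698, 0.1171, 0.1363, 0.2104], E[r] = 1.2470, γ^t·E[r] = 0.510755, running G = 4.191356

G = 4.1914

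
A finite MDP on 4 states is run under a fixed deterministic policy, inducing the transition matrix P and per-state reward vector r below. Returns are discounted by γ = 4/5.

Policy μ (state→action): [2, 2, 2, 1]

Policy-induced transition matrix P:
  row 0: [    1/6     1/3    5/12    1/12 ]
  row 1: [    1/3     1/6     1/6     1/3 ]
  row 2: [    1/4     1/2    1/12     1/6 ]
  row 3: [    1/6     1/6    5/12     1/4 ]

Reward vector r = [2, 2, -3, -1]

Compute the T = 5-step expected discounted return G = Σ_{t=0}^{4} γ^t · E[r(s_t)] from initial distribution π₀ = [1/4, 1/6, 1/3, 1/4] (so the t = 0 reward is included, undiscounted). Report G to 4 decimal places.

t=0: π = [0.2500, 0.1667, 0.3333, 0.2500], E[r] = -0.4167, γ^t·E[r] = -0.416667, running G = -0.416667
t=1: π = [0.2222, 0.3194, 0.2639, 0.1944], E[r] = 0.0972, γ^t·E[r] = 0.077778, running G = -0.338889
t=2: π = [0.2419, 0.2917, 0.2488, 0.2176], E[r] = 0.1030, γ^t·E[r] = 0.065926, running G = -0.272963
t=3: π = [0.2360, 0.2899, 0.2608, 0.2133], E[r] = 0.0562, γ^t·E[r] = 0.028790, running G = -0.244173
t=4: π = [0.2367, 0.2929, 0.2572, 0.2131], E[r] = 0.0745, γ^t·E[r] = 0.030505, running G = -0.213667

G = -0.2137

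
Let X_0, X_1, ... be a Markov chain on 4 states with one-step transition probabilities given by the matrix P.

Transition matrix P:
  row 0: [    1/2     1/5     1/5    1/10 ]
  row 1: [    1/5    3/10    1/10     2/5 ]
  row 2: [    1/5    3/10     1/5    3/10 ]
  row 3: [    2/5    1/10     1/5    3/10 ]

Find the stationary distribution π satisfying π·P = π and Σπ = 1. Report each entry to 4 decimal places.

π = [0.3571, 0.2143, 0.1786, 0.2500]

Balance equations π_j = Σ_i π_i·P[i][j]:
  π_0 = 1/2·π_0 + 1/5·π_1 + 1/5·π_2 + 2/5·π_3
  π_1 = 1/5·π_0 + 3/10·π_1 + 3/10·π_2 + 1/10·π_3
  π_2 = 1/5·π_0 + 1/10·π_1 + 1/5·π_2 + 1/5·π_3
  normalize: π_0 + π_1 + π_2 + π_3 = 1
Solving the linear system gives exactly π = [5/14, 3/14, 5/28, 1/4].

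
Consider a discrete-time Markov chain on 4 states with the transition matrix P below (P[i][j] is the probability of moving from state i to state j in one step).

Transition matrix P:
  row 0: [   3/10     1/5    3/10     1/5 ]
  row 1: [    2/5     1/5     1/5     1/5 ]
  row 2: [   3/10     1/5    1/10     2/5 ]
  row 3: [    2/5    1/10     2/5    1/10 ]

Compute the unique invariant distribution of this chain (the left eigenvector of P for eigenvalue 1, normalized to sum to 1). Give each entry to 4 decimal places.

Balance equations π_j = Σ_i π_i·P[i][j]:
  π_0 = 3/10·π_0 + 2/5·π_1 + 3/10·π_2 + 2/5·π_3
  π_1 = 1/5·π_0 + 1/5·π_1 + 1/5·π_2 + 1/10·π_3
  π_2 = 3/10·π_0 + 1/5·π_1 + 1/10·π_2 + 2/5·π_3
  normalize: π_0 + π_1 + π_2 + π_3 = 1
Solving the linear system gives exactly π = [221/649, 115/649, 15/59, 148/649].

π = [0.3405, 0.1772, 0.2542, 0.2280]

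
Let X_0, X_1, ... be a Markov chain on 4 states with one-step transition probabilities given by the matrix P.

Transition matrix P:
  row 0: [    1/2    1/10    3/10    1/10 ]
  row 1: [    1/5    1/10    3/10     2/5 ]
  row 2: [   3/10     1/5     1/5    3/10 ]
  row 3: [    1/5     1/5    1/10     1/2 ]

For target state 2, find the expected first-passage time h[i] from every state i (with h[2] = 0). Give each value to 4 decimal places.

First-step conditioning: h[2] = 0; for i ≠ 2, h[i] = 1 + Σ_k P[i][k]·h[k].
  h[0] = 1 + 1/2·h[0] + 1/10·h[1] + 1/10·h[3]
  h[1] = 1 + 1/5·h[0] + 1/10·h[1] + 2/5·h[3]
  h[3] = 1 + 1/5·h[0] + 1/5·h[1] + 1/2·h[3]
Solving the 3×3 linear system over states ≠ 2 gives exactly h = [114/29, 126/29, 0, 154/29] (h[2] = 0 is the target).

h = [3.9310, 4.3448, 0.0000, 5.3103]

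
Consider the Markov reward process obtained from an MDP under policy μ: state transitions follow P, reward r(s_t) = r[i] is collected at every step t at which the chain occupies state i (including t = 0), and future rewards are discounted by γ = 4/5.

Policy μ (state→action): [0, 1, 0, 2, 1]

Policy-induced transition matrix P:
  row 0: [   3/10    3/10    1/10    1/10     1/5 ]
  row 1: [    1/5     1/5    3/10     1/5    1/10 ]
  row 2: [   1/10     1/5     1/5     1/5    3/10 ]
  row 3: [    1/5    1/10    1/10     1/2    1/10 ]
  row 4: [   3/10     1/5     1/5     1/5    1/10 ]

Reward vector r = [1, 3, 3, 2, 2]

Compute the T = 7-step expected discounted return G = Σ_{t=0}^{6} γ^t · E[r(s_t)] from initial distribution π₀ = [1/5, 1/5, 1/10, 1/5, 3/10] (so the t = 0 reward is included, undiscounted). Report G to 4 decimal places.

G = 8.4372

t=0: π = [0.2000, 0.2000, 0.1000, 0.2000, 0.3000], E[r] = 2.1000, γ^t·E[r] = 2.100000, running G = 2.100000
t=1: π = [0.2400, 0.2000, 0.1800, 0.2400, 0.1400], E[r] = 2.1400, γ^t·E[r] = 1.712000, running G = 3.812000
t=2: π = [0.2200, 0.2000, 0.1720, 0.2480, 0.1600], E[r] = 2.1520, γ^t·E[r] = 1.377280, running G = 5.189280
t=3: π = [0.2208, 0.1972, 0.1732, 0.2524, 0.1564], E[r] = 2.1496, γ^t·E[r] = 1.100595, running G = 6.289875
t=4: π = [0.2204, 0.1968, 0.1724, 0.2536, 0.1567], E[r] = 2.1488, γ^t·E[r] = 0.880165, running G = 7.170040
t=5: π = [0.2205, 0.1967, 0.1723, 0.2541, 0.1565], E[r] = 2.1485, γ^t·E[r] = 0.704015, running G = 7.874055
t=6: π = [0.2205, 0.1966, 0.1722, 0.2542, 0.1565], E[r] = 2.1484, γ^t·E[r] = 0.563186, running G = 8.437242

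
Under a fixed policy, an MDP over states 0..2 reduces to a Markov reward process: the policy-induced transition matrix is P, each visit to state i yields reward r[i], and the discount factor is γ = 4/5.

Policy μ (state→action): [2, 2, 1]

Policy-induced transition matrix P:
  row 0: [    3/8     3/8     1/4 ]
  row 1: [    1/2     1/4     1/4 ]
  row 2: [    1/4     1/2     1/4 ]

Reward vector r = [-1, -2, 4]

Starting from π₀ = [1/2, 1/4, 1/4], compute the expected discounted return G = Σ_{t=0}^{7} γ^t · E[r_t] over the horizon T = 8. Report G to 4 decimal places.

t=0: π = [0.5000, 0.2500, 0.2500], E[r] = 0.0000, γ^t·E[r] = 0.000000, running G = 0.000000
t=1: π = [0.3750, 0.3750, 0.2500], E[r] = -0.1250, γ^t·E[r] = -0.100000, running G = -0.100000
t=2: π = [0.3906, 0.3594, 0.2500], E[r] = -0.1094, γ^t·E[r] = -0.070000, running G = -0.170000
t=3: π = [0.3887, 0.3613, 0.2500], E[r] = -0.1113, γ^t·E[r] = -0.057000, running G = -0.227000
t=4: π = [0.3889, 0.3611, 0.2500], E[r] = -0.1111, γ^t·E[r] = -0.045500, running G = -0.272500
t=5: π = [0.3889, 0.3611, 0.2500], E[r] = -0.1111, γ^t·E[r] = -0.036410, running G = -0.308910
t=6: π = [0.3889, 0.3611, 0.2500], E[r] = -0.1111, γ^t·E[r] = -0.029127, running G = -0.338037
t=7: π = [0.3889, 0.3611, 0.2500], E[r] = -0.1111, γ^t·E[r] = -0.023302, running G = -0.361339

G = -0.3613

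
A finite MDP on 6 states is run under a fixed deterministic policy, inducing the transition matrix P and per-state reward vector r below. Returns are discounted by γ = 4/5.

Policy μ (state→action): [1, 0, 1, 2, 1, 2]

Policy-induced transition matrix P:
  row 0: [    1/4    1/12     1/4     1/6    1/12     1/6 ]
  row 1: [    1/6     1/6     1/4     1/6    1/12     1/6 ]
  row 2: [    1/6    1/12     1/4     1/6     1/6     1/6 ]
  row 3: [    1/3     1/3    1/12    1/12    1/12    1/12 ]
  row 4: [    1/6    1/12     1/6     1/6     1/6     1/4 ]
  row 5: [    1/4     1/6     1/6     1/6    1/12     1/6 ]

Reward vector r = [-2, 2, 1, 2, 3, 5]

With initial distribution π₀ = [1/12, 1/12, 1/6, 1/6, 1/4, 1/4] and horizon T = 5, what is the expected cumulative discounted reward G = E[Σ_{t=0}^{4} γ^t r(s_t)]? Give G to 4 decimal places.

G = 6.0948

t=0: π = [0.0833, 0.0833, 0.1667, 0.1667, 0.2500, 0.2500], E[r] = 2.5000, γ^t·E[r] = 2.500000, running G = 2.500000
t=1: π = [0.2222, 0.1528, 0.1806, 0.1528, 0.1181, 0.1736], E[r] = 1.5694, γ^t·E[r] = 1.255556, running G = 3.755556
t=2: π = [0.2251, 0.1487, 0.2002, 0.1539, 0.1082, 0.1638], E[r] = 1.4988, γ^t·E[r] = 0.959259, running G = 4.714815
t=3: π = [0.2247, 0.1479, 0.2017, 0.1538, 0.1090, 0.1629], E[r] = 1.4970, γ^t·E[r] = 0.766469, running G = 5.481284
t=4: π = [0.2246, 0.1477, 0.2017, 0.1538, 0.1092, 0.1629], E[r] = 1.4979, γ^t·E[r] = 0.613541, running G = 6.094825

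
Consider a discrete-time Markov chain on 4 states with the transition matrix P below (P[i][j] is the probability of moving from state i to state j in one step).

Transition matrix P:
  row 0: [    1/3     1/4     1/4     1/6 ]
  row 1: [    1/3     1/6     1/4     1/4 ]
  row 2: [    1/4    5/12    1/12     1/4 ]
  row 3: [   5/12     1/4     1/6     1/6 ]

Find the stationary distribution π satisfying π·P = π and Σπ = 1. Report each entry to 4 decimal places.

π = [0.3338, 0.2615, 0.1996, 0.2051]

Balance equations π_j = Σ_i π_i·P[i][j]:
  π_0 = 1/3·π_0 + 1/3·π_1 + 1/4·π_2 + 5/12·π_3
  π_1 = 1/4·π_0 + 1/6·π_1 + 5/12·π_2 + 1/4·π_3
  π_2 = 1/4·π_0 + 1/4·π_1 + 1/12·π_2 + 1/6·π_3
  normalize: π_0 + π_1 + π_2 + π_3 = 1
Solving the linear system gives exactly π = [734/2199, 575/2199, 439/2199, 451/2199].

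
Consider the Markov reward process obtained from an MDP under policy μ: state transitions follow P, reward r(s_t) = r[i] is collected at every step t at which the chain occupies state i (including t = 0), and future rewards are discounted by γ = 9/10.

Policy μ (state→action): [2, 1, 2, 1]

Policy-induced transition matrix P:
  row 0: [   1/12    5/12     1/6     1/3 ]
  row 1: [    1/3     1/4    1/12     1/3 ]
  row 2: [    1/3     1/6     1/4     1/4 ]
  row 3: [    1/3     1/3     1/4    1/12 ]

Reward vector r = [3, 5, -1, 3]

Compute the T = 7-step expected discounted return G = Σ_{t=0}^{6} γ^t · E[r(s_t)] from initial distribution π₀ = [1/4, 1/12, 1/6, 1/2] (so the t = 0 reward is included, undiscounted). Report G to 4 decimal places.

t=0: π = [0.2500, 0.0833, 0.1667, 0.5000], E[r] = 2.5000, γ^t·E[r] = 2.500000, running G = 2.500000
t=1: π = [0.2708, 0.3194, 0.2153, 0.1944], E[r] = 2.7778, γ^t·E[r] = 2.500000, running G = 5.000000
t=2: π = [0.2656, 0.2934, 0.1742, 0.2668], E[r] = 2.8900, γ^t·E[r] = 2.340938, running G = 7.340938
t=3: π = [0.2669, 0.3020, 0.1790, 0.2521], E[r] = 2.8881, γ^t·E[r] = 2.105438, running G = 9.446375
t=4: π = [0.2666, 0.3006, 0.1774, 0.2554], E[r] = 2.8915, γ^t·E[r] = 1.897093, running G = 11.343468
t=5: π = [0.2667, 0.3009, 0.1777, 0.2547], E[r] = 2.8911, γ^t·E[r] = 1.707176, running G = 13.050644
t=6: π = [0.2667, 0.3009, 0.1776, 0.2549], E[r] = 2.8912, γ^t·E[r] = 1.536526, running G = 14.587170

G = 14.5872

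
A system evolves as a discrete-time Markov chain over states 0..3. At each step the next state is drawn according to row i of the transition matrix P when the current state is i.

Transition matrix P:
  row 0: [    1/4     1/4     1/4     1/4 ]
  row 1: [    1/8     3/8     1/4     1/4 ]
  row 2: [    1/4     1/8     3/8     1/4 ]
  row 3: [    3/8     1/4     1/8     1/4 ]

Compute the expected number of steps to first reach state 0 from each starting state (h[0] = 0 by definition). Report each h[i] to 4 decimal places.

h = [0.0000, 4.5714, 3.9184, 3.5102]

First-step conditioning: h[0] = 0; for i ≠ 0, h[i] = 1 + Σ_k P[i][k]·h[k].
  h[1] = 1 + 3/8·h[1] + 1/4·h[2] + 1/4·h[3]
  h[2] = 1 + 1/8·h[1] + 3/8·h[2] + 1/4·h[3]
  h[3] = 1 + 1/4·h[1] + 1/8·h[2] + 1/4·h[3]
Solving the 3×3 linear system over states ≠ 0 gives exactly h = [0, 32/7, 192/49, 172/49] (h[0] = 0 is the target).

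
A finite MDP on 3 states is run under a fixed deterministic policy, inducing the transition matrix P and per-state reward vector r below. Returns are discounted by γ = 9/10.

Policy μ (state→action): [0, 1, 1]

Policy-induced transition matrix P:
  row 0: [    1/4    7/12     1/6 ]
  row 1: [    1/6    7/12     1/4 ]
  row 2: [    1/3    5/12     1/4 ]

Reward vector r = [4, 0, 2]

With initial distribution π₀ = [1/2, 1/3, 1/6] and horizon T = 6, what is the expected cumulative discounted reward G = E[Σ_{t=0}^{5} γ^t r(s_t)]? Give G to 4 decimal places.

t=0: π = [0.5000, 0.3333, 0.1667], E[r] = 2.3333, γ^t·E[r] = 2.333333, running G = 2.333333
t=1: π = [0.2361, 0.5556, 0.2083], E[r] = 1.3611, γ^t·E[r] = 1.225000, running G = 3.558333
t=2: π = [0.2211, 0.5486, 0.2303], E[r] = 1.3449, γ^t·E[r] = 1.089375, running G = 4.647708
t=3: π = [0.2235, 0.5449, 0.2316], E[r] = 1.3571, γ^t·E[r] = 0.989297, running G = 5.637005
t=4: π = [0.2239, 0.5447, 0.2314], E[r] = 1.3583, γ^t·E[r] = 0.891179, running G = 6.528185
t=5: π = [0.2239, 0.5448, 0.2313], E[r] = 1.3582, γ^t·E[r] = 0.802023, running G = 7.330207

G = 7.3302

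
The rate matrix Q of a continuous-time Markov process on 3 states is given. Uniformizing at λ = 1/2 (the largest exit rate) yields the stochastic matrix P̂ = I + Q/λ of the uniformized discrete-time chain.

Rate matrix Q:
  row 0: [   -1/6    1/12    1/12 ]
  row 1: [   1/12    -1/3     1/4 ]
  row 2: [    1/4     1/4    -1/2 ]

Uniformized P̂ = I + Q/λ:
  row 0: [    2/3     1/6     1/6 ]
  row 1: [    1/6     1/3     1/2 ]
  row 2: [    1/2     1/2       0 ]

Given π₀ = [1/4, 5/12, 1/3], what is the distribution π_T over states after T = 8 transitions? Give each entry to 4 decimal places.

t=0: π = [0.2500, 0.4167, 0.3333]
t=1: π = [0.4028, 0.3472, 0.2500]
t=2: π = [0.4514, 0.3079, 0.2407]
t=3: π = [0.4726, 0.2982, 0.2292]
t=4: π = [0.4794, 0.2928, 0.2279]
t=5: π = [0.4823, 0.2914, 0.2263]
t=6: π = [0.4832, 0.2907, 0.2261]
t=7: π = [0.4837, 0.2905, 0.2259]
t=8: π = [0.4838, 0.2904, 0.2258]

π = [0.4838, 0.2904, 0.2258]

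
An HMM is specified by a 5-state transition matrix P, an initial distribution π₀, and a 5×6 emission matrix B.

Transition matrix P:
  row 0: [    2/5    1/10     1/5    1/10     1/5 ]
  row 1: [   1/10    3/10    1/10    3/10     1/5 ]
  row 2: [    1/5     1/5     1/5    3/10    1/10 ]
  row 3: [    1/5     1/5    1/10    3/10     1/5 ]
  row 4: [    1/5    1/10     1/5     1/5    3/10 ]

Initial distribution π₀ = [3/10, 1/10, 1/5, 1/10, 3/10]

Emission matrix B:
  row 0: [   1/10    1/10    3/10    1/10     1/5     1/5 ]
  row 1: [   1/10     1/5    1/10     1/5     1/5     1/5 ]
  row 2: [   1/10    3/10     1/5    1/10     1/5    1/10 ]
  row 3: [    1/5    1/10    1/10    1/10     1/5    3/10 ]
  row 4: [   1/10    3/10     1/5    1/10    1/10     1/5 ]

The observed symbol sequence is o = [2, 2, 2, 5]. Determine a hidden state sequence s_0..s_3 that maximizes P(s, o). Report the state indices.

path = [0, 0, 0, 0]

t=0: δ = [9.000e-02, 1.000e-02, 4.000e-02, 1.000e-02, 6.000e-02]  (obs o_0=2)
t=1: δ = [1.080e-02, 9.000e-04, 3.600e-03, 1.200e-03, 3.600e-03]  ψ = [0, 0, 0, 2, 0]  (obs o_1=2)
t=2: δ = [1.296e-03, 1.080e-04, 4.320e-04, 1.080e-04, 4.320e-04]  ψ = [0, 0, 0, 0, 0]  (obs o_2=2)
t=3: δ = [1.037e-04, 2.592e-05, 2.592e-05, 3.888e-05, 5.184e-05]  ψ = [0, 0, 0, 0, 0]  (obs o_3=5)
backtrack: best end state = 0; path = [0, 0, 0, 0]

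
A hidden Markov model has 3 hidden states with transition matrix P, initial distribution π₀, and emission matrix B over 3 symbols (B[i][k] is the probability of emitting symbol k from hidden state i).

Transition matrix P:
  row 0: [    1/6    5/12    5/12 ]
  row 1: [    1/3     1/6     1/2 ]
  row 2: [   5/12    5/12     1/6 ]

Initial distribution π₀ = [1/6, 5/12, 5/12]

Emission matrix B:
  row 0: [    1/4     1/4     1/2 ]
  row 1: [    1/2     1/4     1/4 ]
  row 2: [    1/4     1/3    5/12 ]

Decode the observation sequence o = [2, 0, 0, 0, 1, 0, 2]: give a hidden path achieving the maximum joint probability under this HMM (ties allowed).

path = [2, 1, 2, 1, 2, 1, 2]

t=0: δ = [8.333e-02, 1.042e-01, 1.736e-01]  (obs o_0=2)
t=1: δ = [1.808e-02, 3.617e-02, 1.302e-02]  ψ = [2, 2, 1]  (obs o_1=0)
t=2: δ = [3.014e-03, 3.768e-03, 4.521e-03]  ψ = [1, 0, 1]  (obs o_2=0)
t=3: δ = [4.710e-04, 9.419e-04, 4.710e-04]  ψ = [2, 2, 1]  (obs o_3=0)
t=4: δ = [7.849e-05, 4.906e-05, 1.570e-04]  ψ = [1, 0, 1]  (obs o_4=1)
t=5: δ = [1.635e-05, 3.270e-05, 8.176e-06]  ψ = [2, 2, 0]  (obs o_5=0)
t=6: δ = [5.451e-06, 1.703e-06, 6.814e-06]  ψ = [1, 0, 1]  (obs o_6=2)
backtrack: best end state = 2; path = [2, 1, 2, 1, 2, 1, 2]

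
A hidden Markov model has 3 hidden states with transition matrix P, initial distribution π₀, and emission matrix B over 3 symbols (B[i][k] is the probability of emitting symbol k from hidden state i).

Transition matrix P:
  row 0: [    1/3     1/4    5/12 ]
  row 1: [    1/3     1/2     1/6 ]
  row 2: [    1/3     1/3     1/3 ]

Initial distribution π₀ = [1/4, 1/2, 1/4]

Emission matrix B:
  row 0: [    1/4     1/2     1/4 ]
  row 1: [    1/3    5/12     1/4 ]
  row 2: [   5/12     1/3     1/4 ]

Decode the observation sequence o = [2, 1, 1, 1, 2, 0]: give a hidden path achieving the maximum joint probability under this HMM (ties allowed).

t=0: δ = [6.250e-02, 1.250e-01, 6.250e-02]  (obs o_0=2)
t=1: δ = [2.083e-02, 2.604e-02, 8.681e-03]  ψ = [1, 1, 0]  (obs o_1=1)
t=2: δ = [4.340e-03, 5.425e-03, 2.894e-03]  ψ = [1, 1, 0]  (obs o_2=1)
t=3: δ = [9.042e-04, 1.130e-03, 6.028e-04]  ψ = [1, 1, 0]  (obs o_3=1)
t=4: δ = [9.419e-05, 1.413e-04, 9.419e-05]  ψ = [1, 1, 0]  (obs o_4=2)
t=5: δ = [1.177e-05, 2.355e-05, 1.635e-05]  ψ = [1, 1, 0]  (obs o_5=0)
backtrack: best end state = 1; path = [1, 1, 1, 1, 1, 1]

path = [1, 1, 1, 1, 1, 1]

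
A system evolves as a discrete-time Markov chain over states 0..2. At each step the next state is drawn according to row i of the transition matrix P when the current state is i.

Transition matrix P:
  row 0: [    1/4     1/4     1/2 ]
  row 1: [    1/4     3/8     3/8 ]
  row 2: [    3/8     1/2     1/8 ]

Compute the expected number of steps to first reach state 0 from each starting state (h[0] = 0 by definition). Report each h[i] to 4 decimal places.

First-step conditioning: h[0] = 0; for i ≠ 0, h[i] = 1 + Σ_k P[i][k]·h[k].
  h[1] = 1 + 3/8·h[1] + 3/8·h[2]
  h[2] = 1 + 1/2·h[1] + 1/8·h[2]
Solving the 2×2 linear system over states ≠ 0 gives exactly h = [0, 80/23, 72/23] (h[0] = 0 is the target).

h = [0.0000, 3.4783, 3.1304]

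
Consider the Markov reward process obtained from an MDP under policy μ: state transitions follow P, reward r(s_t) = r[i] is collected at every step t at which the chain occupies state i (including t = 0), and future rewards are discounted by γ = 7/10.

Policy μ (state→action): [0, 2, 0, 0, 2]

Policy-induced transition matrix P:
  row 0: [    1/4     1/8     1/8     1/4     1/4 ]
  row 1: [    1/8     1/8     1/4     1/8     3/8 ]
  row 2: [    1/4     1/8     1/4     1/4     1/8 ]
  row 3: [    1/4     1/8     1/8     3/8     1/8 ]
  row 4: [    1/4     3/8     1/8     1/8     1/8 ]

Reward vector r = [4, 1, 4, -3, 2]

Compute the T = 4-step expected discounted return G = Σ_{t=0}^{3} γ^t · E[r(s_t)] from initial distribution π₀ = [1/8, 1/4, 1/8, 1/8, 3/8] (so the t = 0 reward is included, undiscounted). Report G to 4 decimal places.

t=0: π = [0.1250, 0.2500, 0.1250, 0.1250, 0.3750], E[r] = 1.6250, γ^t·E[r] = 1.625000, running G = 1.625000
t=1: π = [0.2188, 0.2188, 0.1719, 0.1875, 0.2031], E[r] = 1.6250, γ^t·E[r] = 1.137500, running G = 2.762500
t=2: π = [0.2227, 0.1758, 0.1738, 0.2207, 0.2070], E[r] = 1.5137, γ^t·E[r] = 0.741699, running G = 3.504199
t=3: π = [0.2280, 0.1768, 0.1687, 0.2297, 0.1968], E[r] = 1.4680, γ^t·E[r] = 0.503530, running G = 4.007729

G = 4.0077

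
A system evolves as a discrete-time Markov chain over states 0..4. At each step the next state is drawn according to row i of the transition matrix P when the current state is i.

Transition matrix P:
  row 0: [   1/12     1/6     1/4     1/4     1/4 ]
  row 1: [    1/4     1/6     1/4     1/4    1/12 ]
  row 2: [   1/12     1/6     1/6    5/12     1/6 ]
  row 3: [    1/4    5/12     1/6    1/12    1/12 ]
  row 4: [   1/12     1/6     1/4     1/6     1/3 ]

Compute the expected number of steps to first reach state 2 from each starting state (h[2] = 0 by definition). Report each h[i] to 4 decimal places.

h = [4.2861, 4.2908, 0.0000, 4.5972, 4.2578]

First-step conditioning: h[2] = 0; for i ≠ 2, h[i] = 1 + Σ_k P[i][k]·h[k].
  h[0] = 1 + 1/12·h[0] + 1/6·h[1] + 1/4·h[3] + 1/4·h[4]
  h[1] = 1 + 1/4·h[0] + 1/6·h[1] + 1/4·h[3] + 1/12·h[4]
  h[3] = 1 + 1/4·h[0] + 5/12·h[1] + 1/12·h[3] + 1/12·h[4]
  h[4] = 1 + 1/12·h[0] + 1/6·h[1] + 1/6·h[3] + 1/3·h[4]
Solving the 4×4 linear system over states ≠ 2 gives exactly h = [10908/2545, 2184/509, 0, 2340/509, 10836/2545] (h[2] = 0 is the target).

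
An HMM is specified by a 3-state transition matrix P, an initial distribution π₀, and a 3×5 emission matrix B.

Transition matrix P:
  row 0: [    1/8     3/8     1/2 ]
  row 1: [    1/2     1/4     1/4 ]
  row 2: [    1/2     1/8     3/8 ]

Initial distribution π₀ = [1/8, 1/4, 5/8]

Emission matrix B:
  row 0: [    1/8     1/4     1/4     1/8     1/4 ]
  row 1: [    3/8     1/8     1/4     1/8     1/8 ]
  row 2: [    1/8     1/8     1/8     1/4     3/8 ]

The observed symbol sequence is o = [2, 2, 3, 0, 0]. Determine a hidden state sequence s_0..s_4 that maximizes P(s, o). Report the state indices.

path = [2, 0, 2, 0, 1]

t=0: δ = [3.125e-02, 6.250e-02, 7.812e-02]  (obs o_0=2)
t=1: δ = [9.766e-03, 3.906e-03, 3.662e-03]  ψ = [2, 1, 2]  (obs o_1=2)
t=2: δ = [2.441e-04, 4.578e-04, 1.221e-03]  ψ = [1, 0, 0]  (obs o_2=3)
t=3: δ = [7.629e-05, 5.722e-05, 5.722e-05]  ψ = [2, 2, 2]  (obs o_3=0)
t=4: δ = [3.576e-06, 1.073e-05, 4.768e-06]  ψ = [1, 0, 0]  (obs o_4=0)
backtrack: best end state = 1; path = [2, 0, 2, 0, 1]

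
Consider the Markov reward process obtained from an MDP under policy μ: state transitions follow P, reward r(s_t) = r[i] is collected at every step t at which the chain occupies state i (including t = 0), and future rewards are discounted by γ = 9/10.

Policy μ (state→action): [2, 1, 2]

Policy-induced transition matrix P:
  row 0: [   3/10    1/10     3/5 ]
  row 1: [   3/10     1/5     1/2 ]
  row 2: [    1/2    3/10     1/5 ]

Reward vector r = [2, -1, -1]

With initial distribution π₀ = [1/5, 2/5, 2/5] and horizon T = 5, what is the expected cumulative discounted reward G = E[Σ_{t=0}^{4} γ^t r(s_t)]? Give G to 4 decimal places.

G = 0.0461

t=0: π = [0.2000, 0.4000, 0.4000], E[r] = -0.4000, γ^t·E[r] = -0.400000, running G = -0.400000
t=1: π = [0.3800, 0.2200, 0.4000], E[r] = 0.1400, γ^t·E[r] = 0.126000, running G = -0.274000
t=2: π = [0.3800, 0.2020, 0.4180], E[r] = 0.1400, γ^t·E[r] = 0.113400, running G = -0.160600
t=3: π = [0.3836, 0.2038, 0.4126], E[r] = 0.1508, γ^t·E[r] = 0.109933, running G = -0.050667
t=4: π = [0.3825, 0.2029, 0.4146], E[r] = 0.1476, γ^t·E[r] = 0.096814, running G = 0.046147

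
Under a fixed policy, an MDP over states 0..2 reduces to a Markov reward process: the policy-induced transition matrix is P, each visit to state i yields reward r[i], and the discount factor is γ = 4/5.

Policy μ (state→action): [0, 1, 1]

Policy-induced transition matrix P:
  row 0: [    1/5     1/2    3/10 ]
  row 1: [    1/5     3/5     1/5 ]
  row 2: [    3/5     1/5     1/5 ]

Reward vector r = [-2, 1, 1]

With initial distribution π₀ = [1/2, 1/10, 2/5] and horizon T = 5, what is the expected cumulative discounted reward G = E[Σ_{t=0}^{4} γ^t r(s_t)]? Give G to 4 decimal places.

t=0: π = [0.5000, 0.1000, 0.4000], E[r] = -0.5000, γ^t·E[r] = -0.500000, running G = -0.500000
t=1: π = [0.3600, 0.3900, 0.2500], E[r] = -0.0800, γ^t·E[r] = -0.064000, running G = -0.564000
t=2: π = [0.3000, 0.4640, 0.2360], E[r] = 0.1000, γ^t·E[r] = 0.064000, running G = -0.500000
t=3: π = [0.2944, 0.4756, 0.2300], E[r] = 0.1168, γ^t·E[r] = 0.059802, running G = -0.440198
t=4: π = [0.2920, 0.4786, 0.2294], E[r] = 0.1240, γ^t·E[r] = 0.050790, running G = -0.389408

G = -0.3894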